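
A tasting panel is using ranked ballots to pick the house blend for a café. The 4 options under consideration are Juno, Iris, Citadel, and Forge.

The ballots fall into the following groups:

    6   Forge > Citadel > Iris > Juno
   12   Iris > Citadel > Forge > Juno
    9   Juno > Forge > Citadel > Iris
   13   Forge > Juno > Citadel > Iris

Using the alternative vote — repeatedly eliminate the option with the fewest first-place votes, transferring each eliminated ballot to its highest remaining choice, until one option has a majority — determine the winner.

Forge

Round 1: Forge 19, Iris 12, Juno 9, Citadel 0. Citadel has the fewest and is eliminated.
Round 2: Forge 19, Iris 12, Juno 9. Juno has the fewest and is eliminated.
Round 3: Forge 28, Iris 12. Forge has a majority.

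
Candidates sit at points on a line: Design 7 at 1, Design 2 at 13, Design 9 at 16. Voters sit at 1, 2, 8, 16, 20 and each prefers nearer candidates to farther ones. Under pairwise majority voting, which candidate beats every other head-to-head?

Design 2

With single-peaked preferences on a line, the Condorcet winner is the candidate closest to the median voter.
The median voter (position 8) is closest to Design 2 at 13.
Check: Design 2 vs Design 9 — voters closer to Design 2: 3 of 5.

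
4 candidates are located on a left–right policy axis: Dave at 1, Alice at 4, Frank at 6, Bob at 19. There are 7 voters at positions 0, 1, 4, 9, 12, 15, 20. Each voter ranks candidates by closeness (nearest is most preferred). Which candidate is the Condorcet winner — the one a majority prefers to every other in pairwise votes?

With single-peaked preferences on a line, the Condorcet winner is the candidate closest to the median voter.
The median voter (position 9) is closest to Frank at 6.
Check: Frank vs Bob — voters closer to Frank: 5 of 7.

Frank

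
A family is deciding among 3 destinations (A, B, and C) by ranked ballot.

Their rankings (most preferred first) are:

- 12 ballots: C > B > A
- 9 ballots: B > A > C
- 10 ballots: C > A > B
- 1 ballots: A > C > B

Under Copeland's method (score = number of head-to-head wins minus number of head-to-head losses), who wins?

C

Pairwise results:
  A vs B: B wins 21–11.
  A vs C: C wins 22–10.
  B vs C: C wins 23–9.
Copeland scores (wins − losses):
  A: 0 − 2 = -2
  B: 1 − 1 = 0
  C: 2 − 0 = 2
C has the best Copeland score.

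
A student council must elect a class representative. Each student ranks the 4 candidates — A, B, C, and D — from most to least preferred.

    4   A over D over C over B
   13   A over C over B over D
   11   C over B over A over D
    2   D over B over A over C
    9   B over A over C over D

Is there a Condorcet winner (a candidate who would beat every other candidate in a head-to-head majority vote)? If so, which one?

None — there is no Condorcet winner

Head-to-head results (39 voters total):
A vs B: B wins 22–17.
A vs C: A wins 28–11.
A vs D: A wins 37–2.
B vs C: C wins 28–11.
B vs D: B wins 33–6.
C vs D: C wins 33–6.
No candidate beats all others: A beats C beats B beats A, a majority cycle.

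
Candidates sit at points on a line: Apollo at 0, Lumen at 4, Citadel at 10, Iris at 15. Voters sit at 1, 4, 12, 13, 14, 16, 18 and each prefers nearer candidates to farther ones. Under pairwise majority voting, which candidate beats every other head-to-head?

Iris

With single-peaked preferences on a line, the Condorcet winner is the candidate closest to the median voter.
The median voter (position 13) is closest to Iris at 15.
Check: Iris vs Citadel — voters closer to Iris: 4 of 7.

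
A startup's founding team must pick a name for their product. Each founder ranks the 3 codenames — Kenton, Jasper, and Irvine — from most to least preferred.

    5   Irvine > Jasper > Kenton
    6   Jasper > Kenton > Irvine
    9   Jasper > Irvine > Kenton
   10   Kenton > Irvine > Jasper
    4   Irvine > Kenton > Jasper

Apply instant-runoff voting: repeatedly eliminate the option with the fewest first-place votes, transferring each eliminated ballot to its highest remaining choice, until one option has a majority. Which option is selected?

Round 1: Jasper 15, Kenton 10, Irvine 9. Irvine has the fewest and is eliminated.
Round 2: Jasper 20, Kenton 14. Jasper has a majority.

Jasper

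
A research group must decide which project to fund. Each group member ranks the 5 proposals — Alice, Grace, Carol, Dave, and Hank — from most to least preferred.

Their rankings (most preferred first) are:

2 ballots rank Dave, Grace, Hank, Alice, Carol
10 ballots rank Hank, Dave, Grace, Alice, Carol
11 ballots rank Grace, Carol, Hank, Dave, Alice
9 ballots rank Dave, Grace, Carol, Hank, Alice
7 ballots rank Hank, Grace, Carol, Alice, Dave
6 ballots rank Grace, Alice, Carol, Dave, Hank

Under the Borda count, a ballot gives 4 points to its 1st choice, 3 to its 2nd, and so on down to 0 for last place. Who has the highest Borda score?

Grace

Borda scores:
  Alice: 2·1 + 10·1 + 11·0 + 9·0 + 7·1 + 6·3 = 37
  Grace: 2·3 + 10·2 + 11·4 + 9·3 + 7·3 + 6·4 = 142
  Carol: 2·0 + 10·0 + 11·3 + 9·2 + 7·2 + 6·2 = 77
  Dave: 2·4 + 10·3 + 11·1 + 9·4 + 7·0 + 6·1 = 91
  Hank: 2·2 + 10·4 + 11·2 + 9·1 + 7·4 + 6·0 = 103
Grace has the highest total.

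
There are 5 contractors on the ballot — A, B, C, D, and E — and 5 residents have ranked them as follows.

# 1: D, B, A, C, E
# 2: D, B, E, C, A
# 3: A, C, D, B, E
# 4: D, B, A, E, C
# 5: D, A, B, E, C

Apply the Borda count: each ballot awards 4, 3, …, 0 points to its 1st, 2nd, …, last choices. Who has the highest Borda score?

D

Borda scores:
  A: 2 + 0 + 4 + 2 + 3 = 11
  B: 3 + 3 + 1 + 3 + 2 = 12
  C: 1 + 1 + 3 + 0 + 0 = 5
  D: 4 + 4 + 2 + 4 + 4 = 18
  E: 0 + 2 + 0 + 1 + 1 = 4
D has the highest total.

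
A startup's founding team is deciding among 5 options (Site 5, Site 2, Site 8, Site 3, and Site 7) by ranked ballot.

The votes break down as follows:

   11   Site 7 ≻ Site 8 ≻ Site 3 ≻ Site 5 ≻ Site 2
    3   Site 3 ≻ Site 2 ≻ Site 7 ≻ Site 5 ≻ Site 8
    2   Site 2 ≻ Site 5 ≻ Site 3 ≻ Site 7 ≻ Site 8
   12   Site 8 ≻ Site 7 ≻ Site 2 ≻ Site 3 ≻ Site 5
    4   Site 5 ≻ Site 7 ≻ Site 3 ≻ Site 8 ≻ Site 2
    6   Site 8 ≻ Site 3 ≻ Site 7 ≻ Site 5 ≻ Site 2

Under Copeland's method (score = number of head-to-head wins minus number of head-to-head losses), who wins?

Pairwise results:
  Site 5 vs Site 2: Site 5 wins 21–17.
  Site 5 vs Site 8: Site 8 wins 29–9.
  Site 5 vs Site 3: Site 3 wins 32–6.
  Site 5 vs Site 7: Site 7 wins 32–6.
  Site 2 vs Site 8: Site 8 wins 33–5.
  Site 2 vs Site 3: Site 3 wins 24–14.
  Site 2 vs Site 7: Site 7 wins 33–5.
  Site 8 vs Site 3: Site 8 wins 29–9.
  Site 8 vs Site 7: Site 7 wins 20–18.
  Site 3 vs Site 7: Site 7 wins 27–11.
Copeland scores (wins − losses):
  Site 5: 1 − 3 = -2
  Site 2: 0 − 4 = -4
  Site 8: 3 − 1 = 2
  Site 3: 2 − 2 = 0
  Site 7: 4 − 0 = 4
Site 7 has the best Copeland score.

Site 7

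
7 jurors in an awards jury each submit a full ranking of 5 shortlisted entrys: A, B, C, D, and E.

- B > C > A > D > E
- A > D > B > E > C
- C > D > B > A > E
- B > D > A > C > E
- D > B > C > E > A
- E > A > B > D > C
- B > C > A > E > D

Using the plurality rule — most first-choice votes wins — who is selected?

First-place vote totals:
  A: 1
  B: 3
  C: 1
  D: 1
  E: 1
B has the most first-place votes.

B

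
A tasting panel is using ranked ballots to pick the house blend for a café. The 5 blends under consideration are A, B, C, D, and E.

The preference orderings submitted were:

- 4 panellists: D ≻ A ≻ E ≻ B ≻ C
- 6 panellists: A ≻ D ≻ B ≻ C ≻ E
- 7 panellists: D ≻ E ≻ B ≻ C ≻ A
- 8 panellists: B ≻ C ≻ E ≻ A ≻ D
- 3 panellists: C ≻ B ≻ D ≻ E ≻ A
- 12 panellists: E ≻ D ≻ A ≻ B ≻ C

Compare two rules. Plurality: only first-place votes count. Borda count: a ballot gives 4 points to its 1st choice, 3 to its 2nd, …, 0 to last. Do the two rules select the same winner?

No

Plurality first-place counts: A 6, B 8, C 3, D 11, E 12 → E.
Borda totals: A 68, B 83, C 49, D 104, E 96 → D.
The two rules disagree: plurality picks E, Borda picks D.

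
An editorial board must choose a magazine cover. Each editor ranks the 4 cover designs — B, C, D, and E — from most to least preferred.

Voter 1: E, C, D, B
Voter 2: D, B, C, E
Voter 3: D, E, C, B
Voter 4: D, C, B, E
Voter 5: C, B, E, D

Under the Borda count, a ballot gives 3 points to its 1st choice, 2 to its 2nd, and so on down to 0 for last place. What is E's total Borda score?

Borda scores:
  B: 0 + 2 + 0 + 1 + 2 = 5
  C: 2 + 1 + 1 + 2 + 3 = 9
  D: 1 + 3 + 3 + 3 + 0 = 10
  E: 3 + 0 + 2 + 0 + 1 = 6

6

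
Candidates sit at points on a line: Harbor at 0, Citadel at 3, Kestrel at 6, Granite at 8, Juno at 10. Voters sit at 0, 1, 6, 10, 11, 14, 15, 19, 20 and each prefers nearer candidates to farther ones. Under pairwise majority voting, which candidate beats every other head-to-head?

Juno

With single-peaked preferences on a line, the Condorcet winner is the candidate closest to the median voter.
The median voter (position 11) is closest to Juno at 10.
Check: Juno vs Citadel — voters closer to Juno: 6 of 9.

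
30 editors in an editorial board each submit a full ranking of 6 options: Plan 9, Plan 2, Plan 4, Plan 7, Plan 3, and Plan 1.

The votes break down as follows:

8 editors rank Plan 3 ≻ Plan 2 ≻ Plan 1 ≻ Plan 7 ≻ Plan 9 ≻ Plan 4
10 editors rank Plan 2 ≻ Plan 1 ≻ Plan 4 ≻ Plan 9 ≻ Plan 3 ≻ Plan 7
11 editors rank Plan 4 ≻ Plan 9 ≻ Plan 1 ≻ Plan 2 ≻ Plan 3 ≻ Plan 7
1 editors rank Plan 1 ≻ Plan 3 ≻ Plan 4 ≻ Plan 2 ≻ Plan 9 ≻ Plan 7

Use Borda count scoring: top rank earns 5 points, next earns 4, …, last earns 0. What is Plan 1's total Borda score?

Borda scores:
  Plan 9: 8·1 + 10·2 + 11·4 + 1 = 73
  Plan 2: 8·4 + 10·5 + 11·2 + 2 = 106
  Plan 4: 8·0 + 10·3 + 11·5 + 3 = 88
  Plan 7: 8·2 + 10·0 + 11·0 + 0 = 16
  Plan 3: 8·5 + 10·1 + 11·1 + 4 = 65
  Plan 1: 8·3 + 10·4 + 11·3 + 5 = 102

102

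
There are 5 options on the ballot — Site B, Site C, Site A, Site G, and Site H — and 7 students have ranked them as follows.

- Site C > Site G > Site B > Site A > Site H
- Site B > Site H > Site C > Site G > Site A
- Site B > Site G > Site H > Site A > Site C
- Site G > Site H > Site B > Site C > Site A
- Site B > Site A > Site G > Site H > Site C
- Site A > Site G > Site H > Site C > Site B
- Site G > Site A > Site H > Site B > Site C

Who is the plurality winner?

Site B

First-place vote totals:
  Site B: 3
  Site C: 1
  Site A: 1
  Site G: 2
  Site H: 0
Site B has the most first-place votes.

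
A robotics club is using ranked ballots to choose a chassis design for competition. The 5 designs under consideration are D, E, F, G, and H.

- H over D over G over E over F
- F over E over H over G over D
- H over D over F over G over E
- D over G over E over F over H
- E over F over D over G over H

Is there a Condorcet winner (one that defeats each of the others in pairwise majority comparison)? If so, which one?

None — there is no Condorcet winner

Head-to-head results (5 voters total):
D vs E: D wins 3–2.
D vs F: D wins 3–2.
D vs G: D wins 4–1.
D vs H: H wins 3–2.
E vs F: E wins 3–2.
E vs G: G wins 3–2.
E vs H: E wins 3–2.
F vs G: F wins 3–2.
F vs H: F wins 3–2.
G vs H: H wins 3–2.
No candidate beats all others: D beats E beats H beats D, a majority cycle.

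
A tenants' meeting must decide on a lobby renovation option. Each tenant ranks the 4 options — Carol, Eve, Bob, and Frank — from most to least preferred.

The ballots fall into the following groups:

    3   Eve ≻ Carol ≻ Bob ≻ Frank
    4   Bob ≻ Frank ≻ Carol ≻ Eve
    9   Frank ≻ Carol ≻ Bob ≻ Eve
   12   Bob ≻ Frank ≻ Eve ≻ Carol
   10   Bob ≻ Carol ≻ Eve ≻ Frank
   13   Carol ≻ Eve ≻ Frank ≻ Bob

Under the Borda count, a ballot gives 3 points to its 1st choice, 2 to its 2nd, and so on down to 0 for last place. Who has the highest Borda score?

Bob

Borda scores:
  Carol: 3·2 + 4·1 + 9·2 + 12·0 + 10·2 + 13·3 = 87
  Eve: 3·3 + 4·0 + 9·0 + 12·1 + 10·1 + 13·2 = 57
  Bob: 3·1 + 4·3 + 9·1 + 12·3 + 10·3 + 13·0 = 90
  Frank: 3·0 + 4·2 + 9·3 + 12·2 + 10·0 + 13·1 = 72
Bob has the highest total.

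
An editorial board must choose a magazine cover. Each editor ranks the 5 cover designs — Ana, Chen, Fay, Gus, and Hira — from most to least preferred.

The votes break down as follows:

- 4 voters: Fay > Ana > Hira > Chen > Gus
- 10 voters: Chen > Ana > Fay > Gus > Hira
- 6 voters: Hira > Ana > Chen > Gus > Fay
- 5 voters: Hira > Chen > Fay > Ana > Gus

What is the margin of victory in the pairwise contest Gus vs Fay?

13

Ballots ranking Gus above Fay: 6.
Ballots ranking Fay above Gus: 4+10+5 = 19.
Fay wins 19–6, a margin of 13.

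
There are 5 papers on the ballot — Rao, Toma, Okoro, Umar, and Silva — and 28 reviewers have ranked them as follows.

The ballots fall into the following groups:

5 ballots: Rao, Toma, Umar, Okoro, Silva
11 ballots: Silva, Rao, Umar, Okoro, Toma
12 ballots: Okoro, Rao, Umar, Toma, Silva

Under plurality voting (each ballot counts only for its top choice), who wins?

Okoro

First-place vote totals:
  Rao: 5
  Toma: 0
  Okoro: 12
  Umar: 0
  Silva: 11
Okoro has the most first-place votes.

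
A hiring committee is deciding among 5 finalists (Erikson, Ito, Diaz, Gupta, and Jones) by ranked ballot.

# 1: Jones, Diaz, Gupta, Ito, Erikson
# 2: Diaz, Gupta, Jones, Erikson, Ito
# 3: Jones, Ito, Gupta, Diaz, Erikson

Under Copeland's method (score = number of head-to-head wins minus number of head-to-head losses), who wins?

Jones

Pairwise results:
  Erikson vs Ito: Ito wins 2–1.
  Erikson vs Diaz: Diaz wins 3–0.
  Erikson vs Gupta: Gupta wins 3–0.
  Erikson vs Jones: Jones wins 3–0.
  Ito vs Diaz: Diaz wins 2–1.
  Ito vs Gupta: Gupta wins 2–1.
  Ito vs Jones: Jones wins 3–0.
  Diaz vs Gupta: Diaz wins 2–1.
  Diaz vs Jones: Jones wins 2–1.
  Gupta vs Jones: Jones wins 2–1.
Copeland scores (wins − losses):
  Erikson: 0 − 4 = -4
  Ito: 1 − 3 = -2
  Diaz: 3 − 1 = 2
  Gupta: 2 − 2 = 0
  Jones: 4 − 0 = 4
Jones has the best Copeland score.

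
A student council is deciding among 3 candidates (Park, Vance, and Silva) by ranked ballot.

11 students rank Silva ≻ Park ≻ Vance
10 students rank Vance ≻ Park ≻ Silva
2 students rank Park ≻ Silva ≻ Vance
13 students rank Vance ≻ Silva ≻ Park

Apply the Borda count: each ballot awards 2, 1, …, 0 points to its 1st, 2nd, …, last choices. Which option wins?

Borda scores:
  Park: 11·1 + 10·1 + 2·2 + 13·0 = 25
  Vance: 11·0 + 10·2 + 2·0 + 13·2 = 46
  Silva: 11·2 + 10·0 + 2·1 + 13·1 = 37
Vance has the highest total.

Vance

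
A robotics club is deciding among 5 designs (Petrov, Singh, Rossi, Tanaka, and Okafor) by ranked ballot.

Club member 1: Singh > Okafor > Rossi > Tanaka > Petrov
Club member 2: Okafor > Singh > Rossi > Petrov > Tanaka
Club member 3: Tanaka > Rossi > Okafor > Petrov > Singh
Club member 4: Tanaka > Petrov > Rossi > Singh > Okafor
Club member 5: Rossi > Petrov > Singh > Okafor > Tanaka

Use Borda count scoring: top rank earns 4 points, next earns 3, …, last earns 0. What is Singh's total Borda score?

10

Borda scores:
  Petrov: 0 + 1 + 1 + 3 + 3 = 8
  Singh: 4 + 3 + 0 + 1 + 2 = 10
  Rossi: 2 + 2 + 3 + 2 + 4 = 13
  Tanaka: 1 + 0 + 4 + 4 + 0 = 9
  Okafor: 3 + 4 + 2 + 0 + 1 = 10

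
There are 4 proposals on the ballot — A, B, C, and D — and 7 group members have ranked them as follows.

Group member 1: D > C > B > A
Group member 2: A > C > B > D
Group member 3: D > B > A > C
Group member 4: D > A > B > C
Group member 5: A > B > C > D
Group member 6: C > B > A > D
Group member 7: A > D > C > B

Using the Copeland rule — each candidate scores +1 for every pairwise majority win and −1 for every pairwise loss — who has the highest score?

Pairwise results:
  A vs B: A wins 4–3.
  A vs C: A wins 5–2.
  A vs D: A wins 4–3.
  B vs C: C wins 4–3.
  B vs D: D wins 4–3.
  C vs D: D wins 4–3.
Copeland scores (wins − losses):
  A: 3 − 0 = 3
  B: 0 − 3 = -3
  C: 1 − 2 = -1
  D: 2 − 1 = 1
A has the best Copeland score.

A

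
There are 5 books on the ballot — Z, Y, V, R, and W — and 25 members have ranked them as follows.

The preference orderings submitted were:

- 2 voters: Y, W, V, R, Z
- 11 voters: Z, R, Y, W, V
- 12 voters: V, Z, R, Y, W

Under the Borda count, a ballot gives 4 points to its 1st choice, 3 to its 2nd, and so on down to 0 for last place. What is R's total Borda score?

59

Borda scores:
  Z: 2·0 + 11·4 + 12·3 = 80
  Y: 2·4 + 11·2 + 12·1 = 42
  V: 2·2 + 11·0 + 12·4 = 52
  R: 2·1 + 11·3 + 12·2 = 59
  W: 2·3 + 11·1 + 12·0 = 17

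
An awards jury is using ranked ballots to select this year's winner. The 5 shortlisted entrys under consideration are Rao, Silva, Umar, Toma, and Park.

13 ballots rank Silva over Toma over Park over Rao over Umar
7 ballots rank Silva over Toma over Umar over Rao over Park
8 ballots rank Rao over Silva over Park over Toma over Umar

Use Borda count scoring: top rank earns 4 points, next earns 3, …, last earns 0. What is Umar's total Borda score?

Borda scores:
  Rao: 13·1 + 7·1 + 8·4 = 52
  Silva: 13·4 + 7·4 + 8·3 = 104
  Umar: 13·0 + 7·2 + 8·0 = 14
  Toma: 13·3 + 7·3 + 8·1 = 68
  Park: 13·2 + 7·0 + 8·2 = 42

14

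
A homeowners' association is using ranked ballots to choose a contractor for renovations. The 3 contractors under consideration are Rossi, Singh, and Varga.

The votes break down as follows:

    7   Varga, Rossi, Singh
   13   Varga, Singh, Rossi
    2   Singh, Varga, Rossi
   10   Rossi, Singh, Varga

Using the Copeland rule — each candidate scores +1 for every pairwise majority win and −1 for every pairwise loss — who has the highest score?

Varga

Pairwise results:
  Rossi vs Singh: Rossi wins 17–15.
  Rossi vs Varga: Varga wins 22–10.
  Singh vs Varga: Varga wins 20–12.
Copeland scores (wins − losses):
  Rossi: 1 − 1 = 0
  Singh: 0 − 2 = -2
  Varga: 2 − 0 = 2
Varga has the best Copeland score.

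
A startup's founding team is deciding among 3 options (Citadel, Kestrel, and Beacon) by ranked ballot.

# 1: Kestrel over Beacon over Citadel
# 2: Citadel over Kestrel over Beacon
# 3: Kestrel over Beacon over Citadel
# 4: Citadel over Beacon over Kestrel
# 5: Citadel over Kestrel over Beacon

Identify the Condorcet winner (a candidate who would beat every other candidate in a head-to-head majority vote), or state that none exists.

Head-to-head results (5 voters total):
Citadel vs Kestrel: Citadel wins 3–2.
Citadel vs Beacon: Citadel wins 3–2.
Kestrel vs Beacon: Kestrel wins 4–1.
Citadel beats each rival — Kestrel (3–2), Beacon (3–2) — so Citadel is the Condorcet winner.

Citadel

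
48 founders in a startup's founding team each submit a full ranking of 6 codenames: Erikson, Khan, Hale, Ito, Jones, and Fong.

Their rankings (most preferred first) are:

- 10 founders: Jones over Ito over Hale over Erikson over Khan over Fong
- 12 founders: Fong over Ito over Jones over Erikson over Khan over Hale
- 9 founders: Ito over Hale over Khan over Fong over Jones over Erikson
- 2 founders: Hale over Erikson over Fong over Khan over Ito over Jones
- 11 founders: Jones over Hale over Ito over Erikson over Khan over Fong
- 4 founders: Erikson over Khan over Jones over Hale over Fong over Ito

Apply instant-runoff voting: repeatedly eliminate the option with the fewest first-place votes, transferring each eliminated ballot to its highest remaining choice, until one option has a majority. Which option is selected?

Jones

Round 1: Jones 21, Fong 12, Ito 9, Erikson 4, Hale 2, Khan 0. Khan has the fewest and is eliminated.
Round 2: Jones 21, Fong 12, Ito 9, Erikson 4, Hale 2. Hale has the fewest and is eliminated.
Round 3: Jones 21, Fong 12, Ito 9, Erikson 6. Erikson has the fewest and is eliminated.
Round 4: Jones 25, Fong 14, Ito 9. Jones has a majority.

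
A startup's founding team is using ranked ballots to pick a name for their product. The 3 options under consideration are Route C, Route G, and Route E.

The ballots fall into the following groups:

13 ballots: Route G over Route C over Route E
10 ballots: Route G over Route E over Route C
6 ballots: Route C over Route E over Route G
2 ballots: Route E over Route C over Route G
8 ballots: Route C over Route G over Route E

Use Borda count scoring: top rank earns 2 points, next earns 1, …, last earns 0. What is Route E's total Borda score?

Borda scores:
  Route C: 13·1 + 10·0 + 6·2 + 2·1 + 8·2 = 43
  Route G: 13·2 + 10·2 + 6·0 + 2·0 + 8·1 = 54
  Route E: 13·0 + 10·1 + 6·1 + 2·2 + 8·0 = 20

20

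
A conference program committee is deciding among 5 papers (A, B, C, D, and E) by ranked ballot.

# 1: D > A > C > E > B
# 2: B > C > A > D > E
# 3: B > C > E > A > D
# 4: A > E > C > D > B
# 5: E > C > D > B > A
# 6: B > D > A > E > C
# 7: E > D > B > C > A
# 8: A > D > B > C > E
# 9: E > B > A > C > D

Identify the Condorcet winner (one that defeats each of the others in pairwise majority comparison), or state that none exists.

No Condorcet winner

Head-to-head results (9 voters total):
A vs B: B wins 6–3.
A vs C: A wins 5–4.
A vs D: A wins 5–4.
A vs E: A wins 5–4.
B vs C: B wins 6–3.
B vs D: D wins 5–4.
B vs E: E wins 5–4.
C vs D: C wins 5–4.
C vs E: E wins 5–4.
D vs E: E wins 5–4.
No candidate beats all others: A beats D beats B beats A, a majority cycle.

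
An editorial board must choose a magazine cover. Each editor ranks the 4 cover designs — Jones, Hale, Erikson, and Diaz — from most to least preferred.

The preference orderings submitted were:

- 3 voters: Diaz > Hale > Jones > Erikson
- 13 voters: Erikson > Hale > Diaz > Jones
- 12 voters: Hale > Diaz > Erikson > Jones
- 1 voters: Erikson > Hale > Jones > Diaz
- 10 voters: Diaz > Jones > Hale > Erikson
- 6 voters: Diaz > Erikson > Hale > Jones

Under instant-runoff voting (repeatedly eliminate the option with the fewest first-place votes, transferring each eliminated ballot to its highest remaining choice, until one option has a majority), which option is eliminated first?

Round 1: Diaz 19, Erikson 14, Hale 12, Jones 0. Jones has the fewest and is eliminated.
Round 2: Diaz 19, Erikson 14, Hale 12. Hale has the fewest and is eliminated.
Round 3: Diaz 31, Erikson 14. Diaz has a majority.

Jones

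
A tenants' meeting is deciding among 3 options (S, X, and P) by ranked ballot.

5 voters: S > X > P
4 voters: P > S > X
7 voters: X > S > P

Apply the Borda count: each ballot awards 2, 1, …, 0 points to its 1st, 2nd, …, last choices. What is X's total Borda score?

19

Borda scores:
  S: 5·2 + 4·1 + 7·1 = 21
  X: 5·1 + 4·0 + 7·2 = 19
  P: 5·0 + 4·2 + 7·0 = 8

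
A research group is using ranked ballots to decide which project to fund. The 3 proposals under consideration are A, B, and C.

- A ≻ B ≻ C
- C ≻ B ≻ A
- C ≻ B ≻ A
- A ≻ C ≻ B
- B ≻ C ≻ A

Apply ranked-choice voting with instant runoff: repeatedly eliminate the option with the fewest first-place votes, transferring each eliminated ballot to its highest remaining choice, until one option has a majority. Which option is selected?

C

Round 1: A 2, C 2, B 1. B has the fewest and is eliminated.
Round 2: C 3, A 2. C has a majority.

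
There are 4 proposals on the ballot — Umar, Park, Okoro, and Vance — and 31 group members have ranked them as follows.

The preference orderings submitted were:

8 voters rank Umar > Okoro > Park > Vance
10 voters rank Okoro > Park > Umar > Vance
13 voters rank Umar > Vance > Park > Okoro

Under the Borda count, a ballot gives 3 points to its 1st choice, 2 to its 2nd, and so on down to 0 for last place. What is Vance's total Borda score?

26

Borda scores:
  Umar: 8·3 + 10·1 + 13·3 = 73
  Park: 8·1 + 10·2 + 13·1 = 41
  Okoro: 8·2 + 10·3 + 13·0 = 46
  Vance: 8·0 + 10·0 + 13·2 = 26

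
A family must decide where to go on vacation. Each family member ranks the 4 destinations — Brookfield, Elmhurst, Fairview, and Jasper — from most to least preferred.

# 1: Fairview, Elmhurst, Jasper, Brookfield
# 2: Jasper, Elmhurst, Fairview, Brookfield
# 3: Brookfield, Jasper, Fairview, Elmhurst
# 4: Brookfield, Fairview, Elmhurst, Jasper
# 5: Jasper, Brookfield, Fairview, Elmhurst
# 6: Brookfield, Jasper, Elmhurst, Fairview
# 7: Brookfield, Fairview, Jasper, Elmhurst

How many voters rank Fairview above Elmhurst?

5

Ballots ranking Fairview above Elmhurst: 5.
Ballots ranking Elmhurst above Fairview: 2.
So 5 of 7 voters prefer Fairview to Elmhurst.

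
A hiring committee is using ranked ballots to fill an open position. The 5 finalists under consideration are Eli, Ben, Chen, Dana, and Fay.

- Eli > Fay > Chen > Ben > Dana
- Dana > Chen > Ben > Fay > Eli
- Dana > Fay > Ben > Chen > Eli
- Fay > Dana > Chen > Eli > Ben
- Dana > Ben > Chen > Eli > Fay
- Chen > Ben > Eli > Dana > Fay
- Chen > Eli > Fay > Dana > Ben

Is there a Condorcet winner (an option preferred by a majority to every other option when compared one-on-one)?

Head-to-head results (7 voters total):
Eli vs Ben: Ben wins 4–3.
Eli vs Chen: Chen wins 6–1.
Eli vs Dana: Dana wins 4–3.
Eli vs Fay: Eli wins 4–3.
Ben vs Chen: Chen wins 5–2.
Ben vs Dana: Dana wins 5–2.
Ben vs Fay: Fay wins 4–3.
Chen vs Dana: Dana wins 4–3.
Chen vs Fay: Chen wins 4–3.
Dana vs Fay: Dana wins 4–3.
Dana beats each rival — Eli (4–3), Ben (5–2), Chen (4–3), Fay (4–3) — so Dana is the Condorcet winner.

Yes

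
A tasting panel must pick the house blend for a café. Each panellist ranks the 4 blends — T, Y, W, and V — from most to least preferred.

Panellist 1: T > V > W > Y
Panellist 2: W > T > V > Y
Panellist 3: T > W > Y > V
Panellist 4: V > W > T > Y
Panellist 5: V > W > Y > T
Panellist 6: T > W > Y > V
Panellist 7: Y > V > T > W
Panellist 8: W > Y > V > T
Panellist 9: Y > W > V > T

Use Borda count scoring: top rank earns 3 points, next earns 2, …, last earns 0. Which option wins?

Borda scores:
  T: 3 + 2 + 3 + 1 + 0 + 3 + 1 + 0 + 0 = 13
  Y: 0 + 0 + 1 + 0 + 1 + 1 + 3 + 2 + 3 = 11
  W: 1 + 3 + 2 + 2 + 2 + 2 + 0 + 3 + 2 = 17
  V: 2 + 1 + 0 + 3 + 3 + 0 + 2 + 1 + 1 = 13
W has the highest total.

W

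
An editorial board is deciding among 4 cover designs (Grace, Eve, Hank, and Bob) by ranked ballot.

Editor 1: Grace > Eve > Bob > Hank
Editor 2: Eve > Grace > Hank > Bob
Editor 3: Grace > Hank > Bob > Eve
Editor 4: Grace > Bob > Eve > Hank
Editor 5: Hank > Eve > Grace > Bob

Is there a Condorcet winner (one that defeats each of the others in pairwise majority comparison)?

Head-to-head results (5 voters total):
Grace vs Eve: Grace wins 3–2.
Grace vs Hank: Grace wins 4–1.
Grace vs Bob: Grace wins 5–0.
Eve vs Hank: Eve wins 3–2.
Eve vs Bob: Eve wins 3–2.
Hank vs Bob: Hank wins 3–2.
Grace beats each rival — Eve (3–2), Hank (4–1), Bob (5–0) — so Grace is the Condorcet winner.

Yes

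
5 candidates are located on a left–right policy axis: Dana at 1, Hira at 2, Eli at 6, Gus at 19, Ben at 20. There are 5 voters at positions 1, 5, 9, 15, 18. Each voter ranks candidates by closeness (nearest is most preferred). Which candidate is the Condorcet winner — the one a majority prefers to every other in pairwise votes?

With single-peaked preferences on a line, the Condorcet winner is the candidate closest to the median voter.
The median voter (position 9) is closest to Eli at 6.
Check: Eli vs Dana — voters closer to Eli: 4 of 5.

Eli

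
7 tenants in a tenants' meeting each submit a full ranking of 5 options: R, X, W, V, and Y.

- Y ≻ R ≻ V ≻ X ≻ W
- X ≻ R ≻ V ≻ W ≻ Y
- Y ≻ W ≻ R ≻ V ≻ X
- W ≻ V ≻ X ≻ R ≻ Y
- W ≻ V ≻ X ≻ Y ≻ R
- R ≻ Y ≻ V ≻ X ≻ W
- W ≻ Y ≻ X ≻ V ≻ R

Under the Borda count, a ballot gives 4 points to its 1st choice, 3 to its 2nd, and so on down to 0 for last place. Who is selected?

Borda scores:
  R: 3 + 3 + 2 + 1 + 0 + 4 + 0 = 13
  X: 1 + 4 + 0 + 2 + 2 + 1 + 2 = 12
  W: 0 + 1 + 3 + 4 + 4 + 0 + 4 = 16
  V: 2 + 2 + 1 + 3 + 3 + 2 + 1 = 14
  Y: 4 + 0 + 4 + 0 + 1 + 3 + 3 = 15
W has the highest total.

W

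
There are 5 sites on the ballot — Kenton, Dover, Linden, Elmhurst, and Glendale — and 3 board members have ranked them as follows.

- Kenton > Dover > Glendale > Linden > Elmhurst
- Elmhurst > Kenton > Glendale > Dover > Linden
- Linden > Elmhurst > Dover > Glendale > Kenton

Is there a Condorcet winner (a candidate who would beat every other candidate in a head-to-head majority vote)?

No

Head-to-head results (3 voters total):
Kenton vs Dover: Kenton wins 2–1.
Kenton vs Linden: Kenton wins 2–1.
Kenton vs Elmhurst: Elmhurst wins 2–1.
Kenton vs Glendale: Kenton wins 2–1.
Dover vs Linden: Dover wins 2–1.
Dover vs Elmhurst: Elmhurst wins 2–1.
Dover vs Glendale: Dover wins 2–1.
Linden vs Elmhurst: Linden wins 2–1.
Linden vs Glendale: Glendale wins 2–1.
Elmhurst vs Glendale: Elmhurst wins 2–1.
No candidate beats all others: Kenton beats Linden beats Elmhurst beats Kenton, a majority cycle.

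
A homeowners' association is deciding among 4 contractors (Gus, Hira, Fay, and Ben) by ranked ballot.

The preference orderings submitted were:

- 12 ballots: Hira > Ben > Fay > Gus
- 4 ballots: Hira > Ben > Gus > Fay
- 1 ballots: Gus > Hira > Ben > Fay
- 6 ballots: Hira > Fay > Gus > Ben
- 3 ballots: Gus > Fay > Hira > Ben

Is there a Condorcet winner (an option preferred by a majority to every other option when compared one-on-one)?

Head-to-head results (26 voters total):
Gus vs Hira: Hira wins 22–4.
Gus vs Fay: Fay wins 18–8.
Gus vs Ben: Ben wins 16–10.
Hira vs Fay: Hira wins 23–3.
Hira vs Ben: Hira wins 26–0.
Fay vs Ben: Ben wins 17–9.
Hira beats each rival — Gus (22–4), Fay (23–3), Ben (26–0) — so Hira is the Condorcet winner.

Yes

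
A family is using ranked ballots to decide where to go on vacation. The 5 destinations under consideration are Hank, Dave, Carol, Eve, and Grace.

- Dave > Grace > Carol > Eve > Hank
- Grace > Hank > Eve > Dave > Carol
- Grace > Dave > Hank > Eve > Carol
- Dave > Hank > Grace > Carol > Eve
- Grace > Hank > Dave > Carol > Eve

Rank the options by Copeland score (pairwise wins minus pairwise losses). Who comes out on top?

Grace

Pairwise results:
  Hank vs Dave: Dave wins 3–2.
  Hank vs Carol: Hank wins 4–1.
  Hank vs Eve: Hank wins 4–1.
  Hank vs Grace: Grace wins 4–1.
  Dave vs Carol: Dave wins 5–0.
  Dave vs Eve: Dave wins 4–1.
  Dave vs Grace: Grace wins 3–2.
  Carol vs Eve: Carol wins 3–2.
  Carol vs Grace: Grace wins 5–0.
  Eve vs Grace: Grace wins 5–0.
Copeland scores (wins − losses):
  Hank: 2 − 2 = 0
  Dave: 3 − 1 = 2
  Carol: 1 − 3 = -2
  Eve: 0 − 4 = -4
  Grace: 4 − 0 = 4
Grace has the best Copeland score.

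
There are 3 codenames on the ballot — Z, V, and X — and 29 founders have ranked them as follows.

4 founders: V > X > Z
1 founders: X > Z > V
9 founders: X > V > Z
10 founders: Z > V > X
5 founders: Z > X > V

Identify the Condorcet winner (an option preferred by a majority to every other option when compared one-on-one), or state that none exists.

Z

Head-to-head results (29 voters total):
Z vs V: Z wins 16–13.
Z vs X: Z wins 15–14.
V vs X: X wins 15–14.
Z beats each rival — V (16–13), X (15–14) — so Z is the Condorcet winner.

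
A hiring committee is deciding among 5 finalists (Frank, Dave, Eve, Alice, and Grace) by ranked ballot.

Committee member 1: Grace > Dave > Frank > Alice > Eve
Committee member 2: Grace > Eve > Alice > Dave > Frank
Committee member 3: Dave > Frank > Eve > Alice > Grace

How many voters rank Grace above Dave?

2

Ballots ranking Grace above Dave: 2.
Ballots ranking Dave above Grace: 1.
So 2 of 3 voters prefer Grace to Dave.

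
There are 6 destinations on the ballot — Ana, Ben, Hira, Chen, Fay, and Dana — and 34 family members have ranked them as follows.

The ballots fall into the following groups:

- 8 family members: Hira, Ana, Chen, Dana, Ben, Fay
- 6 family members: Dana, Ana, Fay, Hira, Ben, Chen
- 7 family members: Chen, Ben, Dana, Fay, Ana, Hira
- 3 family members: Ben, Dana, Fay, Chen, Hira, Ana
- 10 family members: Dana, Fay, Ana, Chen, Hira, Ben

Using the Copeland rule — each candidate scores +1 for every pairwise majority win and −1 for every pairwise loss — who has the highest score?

Pairwise results:
  Ana vs Ben: Ana wins 24–10.
  Ana vs Hira: Ana wins 23–11.
  Ana vs Chen: Ana wins 24–10.
  Ana vs Fay: Fay wins 20–14.
  Ana vs Dana: Dana wins 26–8.
  Ben vs Hira: Hira wins 24–10.
  Ben vs Chen: Chen wins 25–9.
  Ben vs Fay: Ben wins 18–16.
  Ben vs Dana: Dana wins 24–10.
  Hira vs Chen: Chen wins 20–14.
  Hira vs Fay: Fay wins 26–8.
  Hira vs Dana: Dana wins 26–8.
  Chen vs Fay: Fay wins 19–15.
  Chen vs Dana: Dana wins 19–15.
  Fay vs Dana: Dana wins 34–0.
Copeland scores (wins − losses):
  Ana: 3 − 2 = 1
  Ben: 1 − 4 = -3
  Hira: 1 − 4 = -3
  Chen: 2 − 3 = -1
  Fay: 3 − 2 = 1
  Dana: 5 − 0 = 5
Dana has the best Copeland score.

Dana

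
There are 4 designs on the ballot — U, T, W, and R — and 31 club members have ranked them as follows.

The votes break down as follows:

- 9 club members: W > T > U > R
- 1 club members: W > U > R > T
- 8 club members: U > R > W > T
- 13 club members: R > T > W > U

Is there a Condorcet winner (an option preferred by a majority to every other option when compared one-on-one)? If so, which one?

Head-to-head results (31 voters total):
U vs T: T wins 22–9.
U vs W: W wins 23–8.
U vs R: U wins 18–13.
T vs W: W wins 18–13.
T vs R: R wins 22–9.
W vs R: R wins 21–10.
No candidate beats all others: U beats R beats T beats U, a majority cycle.

There is no Condorcet winner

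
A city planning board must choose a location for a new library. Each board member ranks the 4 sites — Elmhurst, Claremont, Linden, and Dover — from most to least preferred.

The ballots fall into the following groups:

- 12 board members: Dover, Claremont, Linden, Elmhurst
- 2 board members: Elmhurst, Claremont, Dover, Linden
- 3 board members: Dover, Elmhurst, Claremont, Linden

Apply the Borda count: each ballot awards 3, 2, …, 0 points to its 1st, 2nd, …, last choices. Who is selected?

Dover

Borda scores:
  Elmhurst: 12·0 + 2·3 + 3·2 = 12
  Claremont: 12·2 + 2·2 + 3·1 = 31
  Linden: 12·1 + 2·0 + 3·0 = 12
  Dover: 12·3 + 2·1 + 3·3 = 47
Dover has the highest total.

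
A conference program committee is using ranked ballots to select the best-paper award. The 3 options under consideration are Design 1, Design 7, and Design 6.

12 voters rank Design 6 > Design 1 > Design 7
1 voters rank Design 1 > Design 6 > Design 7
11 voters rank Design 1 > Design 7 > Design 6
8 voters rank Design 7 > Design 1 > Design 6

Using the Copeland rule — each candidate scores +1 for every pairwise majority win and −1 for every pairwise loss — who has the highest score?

Pairwise results:
  Design 1 vs Design 7: Design 1 wins 24–8.
  Design 1 vs Design 6: Design 1 wins 20–12.
  Design 7 vs Design 6: Design 7 wins 19–13.
Copeland scores (wins − losses):
  Design 1: 2 − 0 = 2
  Design 7: 1 − 1 = 0
  Design 6: 0 − 2 = -2
Design 1 has the best Copeland score.

Design 1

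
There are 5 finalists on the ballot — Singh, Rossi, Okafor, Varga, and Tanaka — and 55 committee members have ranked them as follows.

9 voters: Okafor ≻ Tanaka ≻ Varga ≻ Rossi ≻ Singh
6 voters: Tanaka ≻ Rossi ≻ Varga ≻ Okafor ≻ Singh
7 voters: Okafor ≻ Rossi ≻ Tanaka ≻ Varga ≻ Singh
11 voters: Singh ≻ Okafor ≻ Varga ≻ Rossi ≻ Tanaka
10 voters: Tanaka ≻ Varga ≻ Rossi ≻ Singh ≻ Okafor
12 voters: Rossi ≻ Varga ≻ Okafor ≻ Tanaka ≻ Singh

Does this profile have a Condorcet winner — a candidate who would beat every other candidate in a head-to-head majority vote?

No

Head-to-head results (55 voters total):
Singh vs Rossi: Rossi wins 44–11.
Singh vs Okafor: Okafor wins 34–21.
Singh vs Varga: Varga wins 44–11.
Singh vs Tanaka: Tanaka wins 44–11.
Rossi vs Okafor: Rossi wins 28–27.
Rossi vs Varga: Varga wins 30–25.
Rossi vs Tanaka: Rossi wins 30–25.
Okafor vs Varga: Varga wins 28–27.
Okafor vs Tanaka: Okafor wins 39–16.
Varga vs Tanaka: Tanaka wins 32–23.
No candidate beats all others: Rossi beats Tanaka beats Varga beats Rossi, a majority cycle.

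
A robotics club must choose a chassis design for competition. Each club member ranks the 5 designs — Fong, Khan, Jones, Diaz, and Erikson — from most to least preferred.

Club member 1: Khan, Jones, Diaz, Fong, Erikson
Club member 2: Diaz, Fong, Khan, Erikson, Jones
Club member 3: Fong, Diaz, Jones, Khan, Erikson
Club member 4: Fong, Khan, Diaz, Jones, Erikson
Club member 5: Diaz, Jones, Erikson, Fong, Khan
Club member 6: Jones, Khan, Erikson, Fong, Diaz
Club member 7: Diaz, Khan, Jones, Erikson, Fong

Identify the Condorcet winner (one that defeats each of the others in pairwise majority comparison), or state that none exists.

Head-to-head results (7 voters total):
Fong vs Khan: Fong wins 4–3.
Fong vs Jones: Jones wins 4–3.
Fong vs Diaz: Diaz wins 4–3.
Fong vs Erikson: Fong wins 4–3.
Khan vs Jones: Khan wins 4–3.
Khan vs Diaz: Diaz wins 4–3.
Khan vs Erikson: Khan wins 6–1.
Jones vs Diaz: Diaz wins 5–2.
Jones vs Erikson: Jones wins 6–1.
Diaz vs Erikson: Diaz wins 6–1.
Diaz beats each rival — Fong (4–3), Khan (4–3), Jones (5–2), Erikson (6–1) — so Diaz is the Condorcet winner.

Diaz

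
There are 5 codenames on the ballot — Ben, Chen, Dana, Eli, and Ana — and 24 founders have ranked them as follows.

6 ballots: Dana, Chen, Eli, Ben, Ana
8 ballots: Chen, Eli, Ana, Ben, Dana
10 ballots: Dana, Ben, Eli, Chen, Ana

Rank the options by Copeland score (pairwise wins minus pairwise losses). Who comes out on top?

Dana

Pairwise results:
  Ben vs Chen: Chen wins 14–10.
  Ben vs Dana: Dana wins 16–8.
  Ben vs Eli: Eli wins 14–10.
  Ben vs Ana: Ben wins 16–8.
  Chen vs Dana: Dana wins 16–8.
  Chen vs Eli: Chen wins 14–10.
  Chen vs Ana: Chen wins 24–0.
  Dana vs Eli: Dana wins 16–8.
  Dana vs Ana: Dana wins 16–8.
  Eli vs Ana: Eli wins 24–0.
Copeland scores (wins − losses):
  Ben: 1 − 3 = -2
  Chen: 3 − 1 = 2
  Dana: 4 − 0 = 4
  Eli: 2 − 2 = 0
  Ana: 0 − 4 = -4
Dana has the best Copeland score.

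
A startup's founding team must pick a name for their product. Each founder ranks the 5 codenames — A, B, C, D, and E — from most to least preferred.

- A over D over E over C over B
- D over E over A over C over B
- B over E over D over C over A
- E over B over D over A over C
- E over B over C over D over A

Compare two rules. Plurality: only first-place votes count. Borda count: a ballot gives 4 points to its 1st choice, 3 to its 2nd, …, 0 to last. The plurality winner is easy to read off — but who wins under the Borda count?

Plurality first-place counts: A 1, B 1, C 0, D 1, E 2 → E.
Borda totals: A 7, B 10, C 5, D 12, E 16 → E.

E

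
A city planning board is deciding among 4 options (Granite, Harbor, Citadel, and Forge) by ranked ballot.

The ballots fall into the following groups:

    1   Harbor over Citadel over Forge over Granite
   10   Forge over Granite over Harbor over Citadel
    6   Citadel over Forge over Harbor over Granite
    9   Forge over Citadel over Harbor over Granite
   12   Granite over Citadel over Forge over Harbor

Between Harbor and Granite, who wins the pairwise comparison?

Ballots ranking Harbor above Granite: 1+6+9 = 16.
Ballots ranking Granite above Harbor: 10+12 = 22.
Granite wins the head-to-head, 22–16.

Granite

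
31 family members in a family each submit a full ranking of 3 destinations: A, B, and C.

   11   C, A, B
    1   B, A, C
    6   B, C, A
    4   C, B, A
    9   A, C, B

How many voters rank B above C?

Ballots ranking B above C: 1+6 = 7.
Ballots ranking C above B: 11+4+9 = 24.
So 7 of 31 voters prefer B to C.

7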